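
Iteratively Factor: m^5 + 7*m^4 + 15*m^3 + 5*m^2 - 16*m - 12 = (m + 2)*(m^4 + 5*m^3 + 5*m^2 - 5*m - 6) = (m - 1)*(m + 2)*(m^3 + 6*m^2 + 11*m + 6) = (m - 1)*(m + 2)^2*(m^2 + 4*m + 3) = (m - 1)*(m + 2)^2*(m + 3)*(m + 1)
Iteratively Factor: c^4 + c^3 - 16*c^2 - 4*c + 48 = (c + 4)*(c^3 - 3*c^2 - 4*c + 12) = (c + 2)*(c + 4)*(c^2 - 5*c + 6) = (c - 2)*(c + 2)*(c + 4)*(c - 3)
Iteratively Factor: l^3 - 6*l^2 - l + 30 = (l - 5)*(l^2 - l - 6) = (l - 5)*(l - 3)*(l + 2)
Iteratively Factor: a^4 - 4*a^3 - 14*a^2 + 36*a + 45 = (a + 1)*(a^3 - 5*a^2 - 9*a + 45) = (a - 3)*(a + 1)*(a^2 - 2*a - 15) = (a - 5)*(a - 3)*(a + 1)*(a + 3)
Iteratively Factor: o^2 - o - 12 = (o - 4)*(o + 3)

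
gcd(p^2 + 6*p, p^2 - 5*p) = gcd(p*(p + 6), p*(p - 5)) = p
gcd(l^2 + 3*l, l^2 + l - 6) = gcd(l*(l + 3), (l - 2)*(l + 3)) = l + 3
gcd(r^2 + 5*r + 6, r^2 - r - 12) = r + 3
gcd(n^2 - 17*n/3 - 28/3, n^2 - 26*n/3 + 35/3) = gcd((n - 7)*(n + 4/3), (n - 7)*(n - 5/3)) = n - 7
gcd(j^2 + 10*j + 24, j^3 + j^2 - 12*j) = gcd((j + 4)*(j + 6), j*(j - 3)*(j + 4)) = j + 4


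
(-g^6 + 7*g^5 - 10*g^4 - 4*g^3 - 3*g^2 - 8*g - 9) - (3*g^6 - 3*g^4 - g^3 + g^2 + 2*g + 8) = -4*g^6 + 7*g^5 - 7*g^4 - 3*g^3 - 4*g^2 - 10*g - 17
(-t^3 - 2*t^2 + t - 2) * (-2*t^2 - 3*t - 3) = 2*t^5 + 7*t^4 + 7*t^3 + 7*t^2 + 3*t + 6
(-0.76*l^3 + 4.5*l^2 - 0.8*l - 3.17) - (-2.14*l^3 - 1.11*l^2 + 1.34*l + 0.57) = 1.38*l^3 + 5.61*l^2 - 2.14*l - 3.74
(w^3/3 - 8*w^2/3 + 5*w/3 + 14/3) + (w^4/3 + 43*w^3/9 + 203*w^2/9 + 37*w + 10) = w^4/3 + 46*w^3/9 + 179*w^2/9 + 116*w/3 + 44/3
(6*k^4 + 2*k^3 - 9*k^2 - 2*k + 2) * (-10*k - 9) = -60*k^5 - 74*k^4 + 72*k^3 + 101*k^2 - 2*k - 18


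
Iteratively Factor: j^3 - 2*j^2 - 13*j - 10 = (j - 5)*(j^2 + 3*j + 2) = (j - 5)*(j + 1)*(j + 2)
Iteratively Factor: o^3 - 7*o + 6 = (o - 1)*(o^2 + o - 6) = (o - 2)*(o - 1)*(o + 3)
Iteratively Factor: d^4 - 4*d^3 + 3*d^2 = (d - 3)*(d^3 - d^2) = (d - 3)*(d - 1)*(d^2) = d*(d - 3)*(d - 1)*(d)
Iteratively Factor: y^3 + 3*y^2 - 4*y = (y)*(y^2 + 3*y - 4) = y*(y - 1)*(y + 4)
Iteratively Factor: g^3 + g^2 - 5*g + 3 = (g + 3)*(g^2 - 2*g + 1) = (g - 1)*(g + 3)*(g - 1)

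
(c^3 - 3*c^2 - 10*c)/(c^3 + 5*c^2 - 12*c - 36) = c*(c - 5)/(c^2 + 3*c - 18)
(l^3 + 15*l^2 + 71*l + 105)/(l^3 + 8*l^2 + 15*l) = (l + 7)/l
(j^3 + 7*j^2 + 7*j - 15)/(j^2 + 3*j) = j + 4 - 5/j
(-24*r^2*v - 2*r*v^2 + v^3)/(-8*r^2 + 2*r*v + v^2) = v*(6*r - v)/(2*r - v)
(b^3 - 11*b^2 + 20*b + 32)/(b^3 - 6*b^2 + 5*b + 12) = (b - 8)/(b - 3)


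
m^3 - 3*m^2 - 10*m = m*(m - 5)*(m + 2)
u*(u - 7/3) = u^2 - 7*u/3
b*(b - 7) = b^2 - 7*b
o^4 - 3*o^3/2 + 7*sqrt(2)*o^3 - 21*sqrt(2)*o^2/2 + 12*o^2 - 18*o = o*(o - 3/2)*(o + sqrt(2))*(o + 6*sqrt(2))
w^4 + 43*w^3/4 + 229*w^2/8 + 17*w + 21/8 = (w + 1/4)*(w + 1/2)*(w + 3)*(w + 7)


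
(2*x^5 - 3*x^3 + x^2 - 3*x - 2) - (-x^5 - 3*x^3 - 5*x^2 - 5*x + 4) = 3*x^5 + 6*x^2 + 2*x - 6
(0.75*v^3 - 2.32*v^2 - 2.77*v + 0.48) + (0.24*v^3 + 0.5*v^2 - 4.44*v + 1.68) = 0.99*v^3 - 1.82*v^2 - 7.21*v + 2.16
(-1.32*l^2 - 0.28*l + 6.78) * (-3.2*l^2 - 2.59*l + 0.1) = 4.224*l^4 + 4.3148*l^3 - 21.1028*l^2 - 17.5882*l + 0.678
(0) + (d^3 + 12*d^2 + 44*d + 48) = d^3 + 12*d^2 + 44*d + 48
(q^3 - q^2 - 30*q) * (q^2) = q^5 - q^4 - 30*q^3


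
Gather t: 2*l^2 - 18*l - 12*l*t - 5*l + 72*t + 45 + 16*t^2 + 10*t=2*l^2 - 23*l + 16*t^2 + t*(82 - 12*l) + 45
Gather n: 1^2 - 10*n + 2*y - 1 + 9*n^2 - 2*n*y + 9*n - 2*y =9*n^2 + n*(-2*y - 1)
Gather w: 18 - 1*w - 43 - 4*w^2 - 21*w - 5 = -4*w^2 - 22*w - 30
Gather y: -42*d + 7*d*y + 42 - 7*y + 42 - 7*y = -42*d + y*(7*d - 14) + 84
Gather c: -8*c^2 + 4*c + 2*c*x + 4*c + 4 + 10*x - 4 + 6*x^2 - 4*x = -8*c^2 + c*(2*x + 8) + 6*x^2 + 6*x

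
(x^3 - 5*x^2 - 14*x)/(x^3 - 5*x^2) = (x^2 - 5*x - 14)/(x*(x - 5))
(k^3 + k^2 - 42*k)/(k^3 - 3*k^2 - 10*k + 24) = k*(k^2 + k - 42)/(k^3 - 3*k^2 - 10*k + 24)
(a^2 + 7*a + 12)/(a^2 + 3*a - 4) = (a + 3)/(a - 1)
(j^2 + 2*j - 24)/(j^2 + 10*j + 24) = (j - 4)/(j + 4)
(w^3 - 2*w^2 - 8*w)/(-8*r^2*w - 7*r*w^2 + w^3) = (-w^2 + 2*w + 8)/(8*r^2 + 7*r*w - w^2)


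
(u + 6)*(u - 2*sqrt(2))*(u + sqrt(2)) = u^3 - sqrt(2)*u^2 + 6*u^2 - 6*sqrt(2)*u - 4*u - 24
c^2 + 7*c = c*(c + 7)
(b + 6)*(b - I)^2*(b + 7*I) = b^4 + 6*b^3 + 5*I*b^3 + 13*b^2 + 30*I*b^2 + 78*b - 7*I*b - 42*I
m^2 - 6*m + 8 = (m - 4)*(m - 2)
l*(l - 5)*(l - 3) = l^3 - 8*l^2 + 15*l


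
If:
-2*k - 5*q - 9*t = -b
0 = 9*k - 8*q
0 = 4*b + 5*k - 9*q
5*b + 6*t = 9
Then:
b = 1107/209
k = 864/209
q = 972/209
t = -609/209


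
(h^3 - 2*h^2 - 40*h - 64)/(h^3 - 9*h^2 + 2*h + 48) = (h + 4)/(h - 3)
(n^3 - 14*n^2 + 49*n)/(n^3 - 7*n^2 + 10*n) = (n^2 - 14*n + 49)/(n^2 - 7*n + 10)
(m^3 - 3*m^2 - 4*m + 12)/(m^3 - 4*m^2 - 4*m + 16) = (m - 3)/(m - 4)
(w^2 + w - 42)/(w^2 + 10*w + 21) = (w - 6)/(w + 3)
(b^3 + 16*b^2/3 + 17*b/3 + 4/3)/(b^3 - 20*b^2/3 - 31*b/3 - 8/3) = (b + 4)/(b - 8)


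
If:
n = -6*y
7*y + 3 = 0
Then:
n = 18/7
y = -3/7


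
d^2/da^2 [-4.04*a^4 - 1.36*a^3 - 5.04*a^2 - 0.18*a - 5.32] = -48.48*a^2 - 8.16*a - 10.08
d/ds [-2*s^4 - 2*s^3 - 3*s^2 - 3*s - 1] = -8*s^3 - 6*s^2 - 6*s - 3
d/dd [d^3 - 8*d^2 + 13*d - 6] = 3*d^2 - 16*d + 13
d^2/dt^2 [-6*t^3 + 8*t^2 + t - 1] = 16 - 36*t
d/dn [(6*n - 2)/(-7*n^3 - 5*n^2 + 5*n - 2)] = 2*(42*n^3 - 6*n^2 - 10*n - 1)/(49*n^6 + 70*n^5 - 45*n^4 - 22*n^3 + 45*n^2 - 20*n + 4)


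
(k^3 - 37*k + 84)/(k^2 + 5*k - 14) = (k^2 - 7*k + 12)/(k - 2)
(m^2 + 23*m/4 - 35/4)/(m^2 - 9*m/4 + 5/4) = (m + 7)/(m - 1)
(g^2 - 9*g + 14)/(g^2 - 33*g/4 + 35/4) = 4*(g - 2)/(4*g - 5)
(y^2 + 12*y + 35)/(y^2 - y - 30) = (y + 7)/(y - 6)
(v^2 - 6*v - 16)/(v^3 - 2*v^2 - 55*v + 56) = (v + 2)/(v^2 + 6*v - 7)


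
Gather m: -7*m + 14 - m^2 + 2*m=-m^2 - 5*m + 14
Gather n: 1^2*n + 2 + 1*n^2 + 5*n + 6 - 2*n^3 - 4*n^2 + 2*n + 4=-2*n^3 - 3*n^2 + 8*n + 12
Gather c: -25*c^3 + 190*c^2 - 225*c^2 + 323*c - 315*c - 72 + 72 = -25*c^3 - 35*c^2 + 8*c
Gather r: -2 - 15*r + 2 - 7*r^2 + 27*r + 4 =-7*r^2 + 12*r + 4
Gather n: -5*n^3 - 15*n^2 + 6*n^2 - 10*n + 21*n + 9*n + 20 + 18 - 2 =-5*n^3 - 9*n^2 + 20*n + 36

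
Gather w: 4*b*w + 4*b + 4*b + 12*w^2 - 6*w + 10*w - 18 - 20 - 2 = 8*b + 12*w^2 + w*(4*b + 4) - 40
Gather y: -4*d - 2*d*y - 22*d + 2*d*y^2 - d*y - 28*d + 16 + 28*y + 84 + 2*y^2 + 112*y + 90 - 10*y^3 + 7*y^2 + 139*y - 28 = -54*d - 10*y^3 + y^2*(2*d + 9) + y*(279 - 3*d) + 162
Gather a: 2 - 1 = 1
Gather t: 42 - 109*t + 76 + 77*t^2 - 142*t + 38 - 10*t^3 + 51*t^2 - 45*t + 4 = -10*t^3 + 128*t^2 - 296*t + 160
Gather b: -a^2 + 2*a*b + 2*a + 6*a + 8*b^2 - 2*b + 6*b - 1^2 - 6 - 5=-a^2 + 8*a + 8*b^2 + b*(2*a + 4) - 12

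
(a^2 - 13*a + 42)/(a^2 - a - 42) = (a - 6)/(a + 6)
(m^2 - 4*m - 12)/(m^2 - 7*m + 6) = (m + 2)/(m - 1)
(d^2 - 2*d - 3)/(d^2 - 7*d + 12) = (d + 1)/(d - 4)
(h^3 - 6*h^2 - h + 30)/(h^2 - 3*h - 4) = (-h^3 + 6*h^2 + h - 30)/(-h^2 + 3*h + 4)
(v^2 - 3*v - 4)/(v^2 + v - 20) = (v + 1)/(v + 5)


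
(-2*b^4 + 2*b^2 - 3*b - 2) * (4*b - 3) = -8*b^5 + 6*b^4 + 8*b^3 - 18*b^2 + b + 6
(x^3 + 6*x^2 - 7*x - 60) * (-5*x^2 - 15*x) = -5*x^5 - 45*x^4 - 55*x^3 + 405*x^2 + 900*x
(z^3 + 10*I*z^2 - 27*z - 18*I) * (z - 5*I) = z^4 + 5*I*z^3 + 23*z^2 + 117*I*z - 90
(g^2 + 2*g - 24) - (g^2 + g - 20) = g - 4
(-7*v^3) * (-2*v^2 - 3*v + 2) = 14*v^5 + 21*v^4 - 14*v^3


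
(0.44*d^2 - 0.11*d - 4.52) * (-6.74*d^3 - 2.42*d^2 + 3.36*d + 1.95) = -2.9656*d^5 - 0.3234*d^4 + 32.2094*d^3 + 11.4268*d^2 - 15.4017*d - 8.814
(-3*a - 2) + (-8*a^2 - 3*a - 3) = -8*a^2 - 6*a - 5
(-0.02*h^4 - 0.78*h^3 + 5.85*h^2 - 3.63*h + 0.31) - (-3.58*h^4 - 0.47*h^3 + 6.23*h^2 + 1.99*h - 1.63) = 3.56*h^4 - 0.31*h^3 - 0.380000000000001*h^2 - 5.62*h + 1.94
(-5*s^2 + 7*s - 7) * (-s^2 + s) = 5*s^4 - 12*s^3 + 14*s^2 - 7*s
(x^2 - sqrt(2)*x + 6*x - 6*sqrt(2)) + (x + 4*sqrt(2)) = x^2 - sqrt(2)*x + 7*x - 2*sqrt(2)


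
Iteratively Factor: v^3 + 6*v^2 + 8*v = (v + 4)*(v^2 + 2*v) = v*(v + 4)*(v + 2)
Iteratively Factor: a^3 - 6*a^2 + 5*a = (a - 5)*(a^2 - a) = a*(a - 5)*(a - 1)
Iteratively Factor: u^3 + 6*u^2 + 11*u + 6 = (u + 1)*(u^2 + 5*u + 6) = (u + 1)*(u + 2)*(u + 3)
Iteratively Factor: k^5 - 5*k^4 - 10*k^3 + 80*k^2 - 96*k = (k - 2)*(k^4 - 3*k^3 - 16*k^2 + 48*k) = (k - 3)*(k - 2)*(k^3 - 16*k) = k*(k - 3)*(k - 2)*(k^2 - 16) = k*(k - 3)*(k - 2)*(k + 4)*(k - 4)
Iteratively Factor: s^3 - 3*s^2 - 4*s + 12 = (s - 2)*(s^2 - s - 6) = (s - 3)*(s - 2)*(s + 2)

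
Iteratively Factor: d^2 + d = (d)*(d + 1)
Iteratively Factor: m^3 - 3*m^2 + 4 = (m + 1)*(m^2 - 4*m + 4) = (m - 2)*(m + 1)*(m - 2)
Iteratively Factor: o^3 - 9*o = (o - 3)*(o^2 + 3*o) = o*(o - 3)*(o + 3)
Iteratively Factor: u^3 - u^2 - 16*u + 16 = (u + 4)*(u^2 - 5*u + 4) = (u - 4)*(u + 4)*(u - 1)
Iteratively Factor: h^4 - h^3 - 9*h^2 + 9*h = (h - 3)*(h^3 + 2*h^2 - 3*h) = (h - 3)*(h - 1)*(h^2 + 3*h) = h*(h - 3)*(h - 1)*(h + 3)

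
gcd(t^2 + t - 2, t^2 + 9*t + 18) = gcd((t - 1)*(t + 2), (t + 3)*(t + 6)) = 1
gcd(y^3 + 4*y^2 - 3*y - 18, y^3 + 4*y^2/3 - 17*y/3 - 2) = y^2 + y - 6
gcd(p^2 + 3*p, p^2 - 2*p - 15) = p + 3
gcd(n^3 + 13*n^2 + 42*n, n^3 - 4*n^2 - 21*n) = n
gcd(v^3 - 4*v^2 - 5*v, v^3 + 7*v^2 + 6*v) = v^2 + v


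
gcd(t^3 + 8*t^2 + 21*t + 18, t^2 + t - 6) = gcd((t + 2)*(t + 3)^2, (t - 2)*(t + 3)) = t + 3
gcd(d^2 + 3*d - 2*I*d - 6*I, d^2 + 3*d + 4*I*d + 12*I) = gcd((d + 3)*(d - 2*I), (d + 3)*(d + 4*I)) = d + 3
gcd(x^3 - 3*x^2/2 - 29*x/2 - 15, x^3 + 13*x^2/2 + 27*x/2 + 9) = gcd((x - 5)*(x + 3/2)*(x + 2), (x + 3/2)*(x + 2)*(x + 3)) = x^2 + 7*x/2 + 3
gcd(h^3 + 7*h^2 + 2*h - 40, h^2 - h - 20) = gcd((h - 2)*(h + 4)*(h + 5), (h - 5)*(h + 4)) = h + 4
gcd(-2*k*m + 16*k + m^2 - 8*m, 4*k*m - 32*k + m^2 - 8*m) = m - 8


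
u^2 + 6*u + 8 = (u + 2)*(u + 4)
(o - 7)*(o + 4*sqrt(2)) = o^2 - 7*o + 4*sqrt(2)*o - 28*sqrt(2)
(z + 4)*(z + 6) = z^2 + 10*z + 24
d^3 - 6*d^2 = d^2*(d - 6)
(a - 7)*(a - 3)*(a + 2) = a^3 - 8*a^2 + a + 42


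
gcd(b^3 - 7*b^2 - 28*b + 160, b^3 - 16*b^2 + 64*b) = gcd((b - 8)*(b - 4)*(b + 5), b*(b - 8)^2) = b - 8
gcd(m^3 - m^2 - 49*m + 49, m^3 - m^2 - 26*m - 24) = 1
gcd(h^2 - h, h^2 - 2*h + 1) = h - 1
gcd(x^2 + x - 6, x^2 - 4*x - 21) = x + 3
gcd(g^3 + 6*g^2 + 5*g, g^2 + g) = g^2 + g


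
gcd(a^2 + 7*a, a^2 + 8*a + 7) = a + 7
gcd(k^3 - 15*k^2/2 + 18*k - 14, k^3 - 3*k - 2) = k - 2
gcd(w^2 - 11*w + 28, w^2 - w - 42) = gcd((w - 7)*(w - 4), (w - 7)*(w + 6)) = w - 7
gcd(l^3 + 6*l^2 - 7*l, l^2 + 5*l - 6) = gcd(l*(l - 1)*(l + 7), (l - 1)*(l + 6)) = l - 1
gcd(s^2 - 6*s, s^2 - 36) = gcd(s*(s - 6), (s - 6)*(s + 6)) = s - 6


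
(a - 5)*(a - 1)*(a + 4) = a^3 - 2*a^2 - 19*a + 20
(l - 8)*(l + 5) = l^2 - 3*l - 40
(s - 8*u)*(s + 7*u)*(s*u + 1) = s^3*u - s^2*u^2 + s^2 - 56*s*u^3 - s*u - 56*u^2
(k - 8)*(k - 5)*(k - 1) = k^3 - 14*k^2 + 53*k - 40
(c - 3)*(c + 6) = c^2 + 3*c - 18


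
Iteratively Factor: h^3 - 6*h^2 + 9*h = (h)*(h^2 - 6*h + 9) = h*(h - 3)*(h - 3)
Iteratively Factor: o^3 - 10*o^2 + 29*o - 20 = (o - 4)*(o^2 - 6*o + 5) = (o - 5)*(o - 4)*(o - 1)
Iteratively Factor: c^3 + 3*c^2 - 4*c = (c + 4)*(c^2 - c) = (c - 1)*(c + 4)*(c)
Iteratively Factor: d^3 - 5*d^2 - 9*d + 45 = (d + 3)*(d^2 - 8*d + 15) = (d - 5)*(d + 3)*(d - 3)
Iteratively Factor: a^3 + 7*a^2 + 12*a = (a)*(a^2 + 7*a + 12) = a*(a + 3)*(a + 4)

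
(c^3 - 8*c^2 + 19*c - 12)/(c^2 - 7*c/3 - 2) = 3*(c^2 - 5*c + 4)/(3*c + 2)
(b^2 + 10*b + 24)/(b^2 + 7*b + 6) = (b + 4)/(b + 1)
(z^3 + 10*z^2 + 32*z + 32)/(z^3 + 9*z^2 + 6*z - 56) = (z^2 + 6*z + 8)/(z^2 + 5*z - 14)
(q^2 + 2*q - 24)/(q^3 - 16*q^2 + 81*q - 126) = (q^2 + 2*q - 24)/(q^3 - 16*q^2 + 81*q - 126)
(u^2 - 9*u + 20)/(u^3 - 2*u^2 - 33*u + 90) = (u - 4)/(u^2 + 3*u - 18)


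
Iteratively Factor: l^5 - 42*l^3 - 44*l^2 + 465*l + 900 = (l + 3)*(l^4 - 3*l^3 - 33*l^2 + 55*l + 300) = (l + 3)*(l + 4)*(l^3 - 7*l^2 - 5*l + 75) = (l - 5)*(l + 3)*(l + 4)*(l^2 - 2*l - 15) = (l - 5)*(l + 3)^2*(l + 4)*(l - 5)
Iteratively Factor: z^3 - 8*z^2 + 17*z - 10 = (z - 5)*(z^2 - 3*z + 2) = (z - 5)*(z - 2)*(z - 1)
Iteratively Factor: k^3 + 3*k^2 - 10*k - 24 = (k + 4)*(k^2 - k - 6) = (k + 2)*(k + 4)*(k - 3)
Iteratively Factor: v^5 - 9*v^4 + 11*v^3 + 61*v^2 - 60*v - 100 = (v - 2)*(v^4 - 7*v^3 - 3*v^2 + 55*v + 50) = (v - 5)*(v - 2)*(v^3 - 2*v^2 - 13*v - 10) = (v - 5)*(v - 2)*(v + 2)*(v^2 - 4*v - 5) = (v - 5)^2*(v - 2)*(v + 2)*(v + 1)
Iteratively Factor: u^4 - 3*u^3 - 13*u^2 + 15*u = (u)*(u^3 - 3*u^2 - 13*u + 15) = u*(u + 3)*(u^2 - 6*u + 5) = u*(u - 1)*(u + 3)*(u - 5)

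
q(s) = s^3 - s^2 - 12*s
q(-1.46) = 12.28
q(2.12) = -20.41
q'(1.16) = -10.28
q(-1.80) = 12.53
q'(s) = 3*s^2 - 2*s - 12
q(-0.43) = 4.90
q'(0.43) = -12.31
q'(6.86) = 115.46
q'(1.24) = -9.87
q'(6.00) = 84.00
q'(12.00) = 396.00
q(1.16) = -13.70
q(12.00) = 1440.00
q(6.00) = 108.00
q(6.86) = 193.45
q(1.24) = -14.51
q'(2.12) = -2.76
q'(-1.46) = -2.69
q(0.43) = -5.27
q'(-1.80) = 1.32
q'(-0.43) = -10.59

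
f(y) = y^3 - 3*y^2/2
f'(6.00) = 90.00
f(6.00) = 162.00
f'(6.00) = 90.00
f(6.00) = 162.00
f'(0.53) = -0.75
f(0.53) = -0.27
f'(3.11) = 19.69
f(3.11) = 15.57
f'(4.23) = 40.99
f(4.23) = 48.85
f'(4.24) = 41.21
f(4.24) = 49.26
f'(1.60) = 2.88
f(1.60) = 0.26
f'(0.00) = 0.00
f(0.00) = 0.00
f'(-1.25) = 8.44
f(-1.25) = -4.30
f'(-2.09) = 19.37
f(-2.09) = -15.68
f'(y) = 3*y^2 - 3*y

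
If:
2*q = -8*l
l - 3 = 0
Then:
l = 3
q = -12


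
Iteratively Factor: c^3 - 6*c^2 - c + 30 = (c - 3)*(c^2 - 3*c - 10) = (c - 3)*(c + 2)*(c - 5)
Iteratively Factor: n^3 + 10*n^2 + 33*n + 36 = (n + 4)*(n^2 + 6*n + 9) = (n + 3)*(n + 4)*(n + 3)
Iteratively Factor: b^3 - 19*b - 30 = (b - 5)*(b^2 + 5*b + 6) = (b - 5)*(b + 2)*(b + 3)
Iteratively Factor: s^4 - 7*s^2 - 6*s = (s + 2)*(s^3 - 2*s^2 - 3*s) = (s - 3)*(s + 2)*(s^2 + s) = (s - 3)*(s + 1)*(s + 2)*(s)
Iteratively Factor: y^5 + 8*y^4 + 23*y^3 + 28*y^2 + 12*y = (y + 1)*(y^4 + 7*y^3 + 16*y^2 + 12*y) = (y + 1)*(y + 3)*(y^3 + 4*y^2 + 4*y) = y*(y + 1)*(y + 3)*(y^2 + 4*y + 4) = y*(y + 1)*(y + 2)*(y + 3)*(y + 2)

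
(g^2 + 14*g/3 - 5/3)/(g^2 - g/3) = (g + 5)/g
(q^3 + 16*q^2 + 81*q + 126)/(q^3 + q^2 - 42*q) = (q^2 + 9*q + 18)/(q*(q - 6))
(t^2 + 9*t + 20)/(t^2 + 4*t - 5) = (t + 4)/(t - 1)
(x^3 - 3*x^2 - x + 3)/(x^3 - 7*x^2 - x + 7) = (x - 3)/(x - 7)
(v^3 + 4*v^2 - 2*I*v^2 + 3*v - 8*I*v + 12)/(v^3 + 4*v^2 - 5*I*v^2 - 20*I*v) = (v^2 - 2*I*v + 3)/(v*(v - 5*I))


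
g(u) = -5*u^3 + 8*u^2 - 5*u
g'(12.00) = -1973.00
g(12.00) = -7548.00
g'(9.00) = -1076.00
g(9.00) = -3042.00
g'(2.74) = -73.77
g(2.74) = -56.49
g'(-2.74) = -161.45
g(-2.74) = 176.61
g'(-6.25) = -690.94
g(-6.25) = 1564.45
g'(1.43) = -12.79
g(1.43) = -5.41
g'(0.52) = -0.74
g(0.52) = -1.14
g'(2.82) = -79.17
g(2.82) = -62.61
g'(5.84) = -423.14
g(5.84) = -752.24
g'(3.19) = -106.60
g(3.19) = -96.85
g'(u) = -15*u^2 + 16*u - 5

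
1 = 1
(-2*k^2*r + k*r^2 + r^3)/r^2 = -2*k^2/r + k + r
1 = 1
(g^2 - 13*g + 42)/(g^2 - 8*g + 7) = (g - 6)/(g - 1)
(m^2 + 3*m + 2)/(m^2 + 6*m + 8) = (m + 1)/(m + 4)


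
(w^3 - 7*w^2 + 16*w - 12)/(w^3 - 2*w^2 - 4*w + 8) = (w - 3)/(w + 2)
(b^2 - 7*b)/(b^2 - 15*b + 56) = b/(b - 8)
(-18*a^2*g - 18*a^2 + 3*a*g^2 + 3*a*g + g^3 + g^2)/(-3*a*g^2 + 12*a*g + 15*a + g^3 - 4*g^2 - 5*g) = (6*a + g)/(g - 5)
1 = 1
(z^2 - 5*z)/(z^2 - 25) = z/(z + 5)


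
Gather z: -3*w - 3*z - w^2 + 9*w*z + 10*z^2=-w^2 - 3*w + 10*z^2 + z*(9*w - 3)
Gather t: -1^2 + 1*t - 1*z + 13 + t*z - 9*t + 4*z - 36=t*(z - 8) + 3*z - 24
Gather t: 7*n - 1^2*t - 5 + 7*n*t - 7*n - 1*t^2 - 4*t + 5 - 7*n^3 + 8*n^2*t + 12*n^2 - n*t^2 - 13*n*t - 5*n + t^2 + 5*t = -7*n^3 + 12*n^2 - n*t^2 - 5*n + t*(8*n^2 - 6*n)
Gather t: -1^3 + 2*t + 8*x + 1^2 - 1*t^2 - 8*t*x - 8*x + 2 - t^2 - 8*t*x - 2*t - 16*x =-2*t^2 - 16*t*x - 16*x + 2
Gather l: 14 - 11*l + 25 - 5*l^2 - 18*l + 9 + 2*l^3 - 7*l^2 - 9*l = 2*l^3 - 12*l^2 - 38*l + 48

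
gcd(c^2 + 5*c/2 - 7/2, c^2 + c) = 1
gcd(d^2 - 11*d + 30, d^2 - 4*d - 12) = d - 6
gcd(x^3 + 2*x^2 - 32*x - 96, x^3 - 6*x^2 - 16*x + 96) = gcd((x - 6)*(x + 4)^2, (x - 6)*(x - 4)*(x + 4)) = x^2 - 2*x - 24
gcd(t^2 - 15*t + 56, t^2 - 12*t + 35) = t - 7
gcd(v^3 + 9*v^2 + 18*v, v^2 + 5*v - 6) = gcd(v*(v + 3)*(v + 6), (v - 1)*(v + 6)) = v + 6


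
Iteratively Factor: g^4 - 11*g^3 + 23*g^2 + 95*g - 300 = (g - 4)*(g^3 - 7*g^2 - 5*g + 75) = (g - 5)*(g - 4)*(g^2 - 2*g - 15) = (g - 5)*(g - 4)*(g + 3)*(g - 5)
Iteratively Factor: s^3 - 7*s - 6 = (s + 1)*(s^2 - s - 6) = (s + 1)*(s + 2)*(s - 3)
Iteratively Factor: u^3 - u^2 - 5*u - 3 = (u + 1)*(u^2 - 2*u - 3) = (u + 1)^2*(u - 3)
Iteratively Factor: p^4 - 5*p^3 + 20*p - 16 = (p + 2)*(p^3 - 7*p^2 + 14*p - 8) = (p - 2)*(p + 2)*(p^2 - 5*p + 4) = (p - 4)*(p - 2)*(p + 2)*(p - 1)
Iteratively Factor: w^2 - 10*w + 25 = (w - 5)*(w - 5)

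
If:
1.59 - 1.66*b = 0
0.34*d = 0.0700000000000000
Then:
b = 0.96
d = 0.21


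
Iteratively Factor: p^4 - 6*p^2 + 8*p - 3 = (p - 1)*(p^3 + p^2 - 5*p + 3) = (p - 1)^2*(p^2 + 2*p - 3) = (p - 1)^2*(p + 3)*(p - 1)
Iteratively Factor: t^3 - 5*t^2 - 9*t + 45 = (t - 5)*(t^2 - 9) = (t - 5)*(t + 3)*(t - 3)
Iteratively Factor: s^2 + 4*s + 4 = (s + 2)*(s + 2)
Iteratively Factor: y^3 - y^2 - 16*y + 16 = (y - 1)*(y^2 - 16) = (y - 1)*(y + 4)*(y - 4)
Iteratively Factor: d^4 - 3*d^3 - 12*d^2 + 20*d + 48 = (d - 4)*(d^3 + d^2 - 8*d - 12) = (d - 4)*(d + 2)*(d^2 - d - 6) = (d - 4)*(d - 3)*(d + 2)*(d + 2)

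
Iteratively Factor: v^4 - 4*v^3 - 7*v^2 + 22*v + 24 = (v - 3)*(v^3 - v^2 - 10*v - 8) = (v - 3)*(v + 2)*(v^2 - 3*v - 4) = (v - 3)*(v + 1)*(v + 2)*(v - 4)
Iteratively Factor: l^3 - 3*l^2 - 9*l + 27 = (l - 3)*(l^2 - 9) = (l - 3)*(l + 3)*(l - 3)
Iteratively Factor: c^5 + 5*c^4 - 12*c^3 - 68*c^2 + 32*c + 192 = (c + 4)*(c^4 + c^3 - 16*c^2 - 4*c + 48) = (c - 3)*(c + 4)*(c^3 + 4*c^2 - 4*c - 16) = (c - 3)*(c + 4)^2*(c^2 - 4) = (c - 3)*(c - 2)*(c + 4)^2*(c + 2)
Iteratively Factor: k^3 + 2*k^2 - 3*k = (k)*(k^2 + 2*k - 3) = k*(k + 3)*(k - 1)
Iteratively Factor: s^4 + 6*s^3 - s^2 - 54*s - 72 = (s + 4)*(s^3 + 2*s^2 - 9*s - 18) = (s + 3)*(s + 4)*(s^2 - s - 6) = (s - 3)*(s + 3)*(s + 4)*(s + 2)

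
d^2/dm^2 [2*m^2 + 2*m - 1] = 4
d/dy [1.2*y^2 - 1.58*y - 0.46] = 2.4*y - 1.58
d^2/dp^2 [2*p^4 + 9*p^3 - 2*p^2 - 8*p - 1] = 24*p^2 + 54*p - 4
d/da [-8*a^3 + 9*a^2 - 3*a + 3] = -24*a^2 + 18*a - 3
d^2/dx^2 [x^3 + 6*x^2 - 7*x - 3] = 6*x + 12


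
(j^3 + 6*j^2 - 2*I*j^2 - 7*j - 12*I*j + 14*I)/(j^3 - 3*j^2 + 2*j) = (j^2 + j*(7 - 2*I) - 14*I)/(j*(j - 2))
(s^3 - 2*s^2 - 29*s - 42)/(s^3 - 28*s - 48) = (s^2 - 4*s - 21)/(s^2 - 2*s - 24)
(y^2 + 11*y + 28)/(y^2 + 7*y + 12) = (y + 7)/(y + 3)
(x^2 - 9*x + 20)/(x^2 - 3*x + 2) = (x^2 - 9*x + 20)/(x^2 - 3*x + 2)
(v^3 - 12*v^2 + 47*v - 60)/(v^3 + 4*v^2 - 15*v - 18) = (v^2 - 9*v + 20)/(v^2 + 7*v + 6)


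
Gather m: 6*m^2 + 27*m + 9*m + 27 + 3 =6*m^2 + 36*m + 30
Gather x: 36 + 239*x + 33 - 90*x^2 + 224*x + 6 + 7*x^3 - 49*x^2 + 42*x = 7*x^3 - 139*x^2 + 505*x + 75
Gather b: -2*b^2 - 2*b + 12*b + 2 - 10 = -2*b^2 + 10*b - 8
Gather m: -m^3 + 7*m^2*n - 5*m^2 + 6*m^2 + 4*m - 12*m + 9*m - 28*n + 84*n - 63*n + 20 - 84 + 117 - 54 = -m^3 + m^2*(7*n + 1) + m - 7*n - 1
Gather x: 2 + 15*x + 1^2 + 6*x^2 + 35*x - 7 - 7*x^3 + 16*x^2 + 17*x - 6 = -7*x^3 + 22*x^2 + 67*x - 10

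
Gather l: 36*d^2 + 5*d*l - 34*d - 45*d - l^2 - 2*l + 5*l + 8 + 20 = 36*d^2 - 79*d - l^2 + l*(5*d + 3) + 28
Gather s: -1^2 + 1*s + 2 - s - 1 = 0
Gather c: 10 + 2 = 12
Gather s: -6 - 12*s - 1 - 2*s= -14*s - 7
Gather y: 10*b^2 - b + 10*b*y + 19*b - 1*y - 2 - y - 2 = 10*b^2 + 18*b + y*(10*b - 2) - 4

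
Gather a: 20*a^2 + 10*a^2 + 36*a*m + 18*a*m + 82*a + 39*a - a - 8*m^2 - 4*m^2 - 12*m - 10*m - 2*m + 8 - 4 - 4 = 30*a^2 + a*(54*m + 120) - 12*m^2 - 24*m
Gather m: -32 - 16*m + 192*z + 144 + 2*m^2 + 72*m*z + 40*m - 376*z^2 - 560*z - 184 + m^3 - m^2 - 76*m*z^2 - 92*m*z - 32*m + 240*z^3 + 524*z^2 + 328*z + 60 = m^3 + m^2 + m*(-76*z^2 - 20*z - 8) + 240*z^3 + 148*z^2 - 40*z - 12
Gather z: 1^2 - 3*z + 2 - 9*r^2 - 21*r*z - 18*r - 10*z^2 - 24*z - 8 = -9*r^2 - 18*r - 10*z^2 + z*(-21*r - 27) - 5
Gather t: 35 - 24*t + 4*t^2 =4*t^2 - 24*t + 35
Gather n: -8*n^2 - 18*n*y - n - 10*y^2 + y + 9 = -8*n^2 + n*(-18*y - 1) - 10*y^2 + y + 9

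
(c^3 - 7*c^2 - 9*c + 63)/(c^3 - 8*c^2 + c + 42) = (c + 3)/(c + 2)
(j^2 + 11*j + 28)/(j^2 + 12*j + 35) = (j + 4)/(j + 5)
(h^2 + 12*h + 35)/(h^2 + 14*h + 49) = (h + 5)/(h + 7)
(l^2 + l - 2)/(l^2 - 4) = (l - 1)/(l - 2)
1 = 1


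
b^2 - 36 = (b - 6)*(b + 6)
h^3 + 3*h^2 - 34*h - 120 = (h - 6)*(h + 4)*(h + 5)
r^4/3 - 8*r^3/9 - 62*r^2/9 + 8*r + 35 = (r/3 + 1)*(r - 5)*(r - 3)*(r + 7/3)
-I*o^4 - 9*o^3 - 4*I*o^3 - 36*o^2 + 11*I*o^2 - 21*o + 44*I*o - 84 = (o + 4)*(o - 7*I)*(o - 3*I)*(-I*o + 1)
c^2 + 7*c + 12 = (c + 3)*(c + 4)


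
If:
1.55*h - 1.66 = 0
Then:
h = 1.07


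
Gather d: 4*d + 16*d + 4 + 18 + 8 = 20*d + 30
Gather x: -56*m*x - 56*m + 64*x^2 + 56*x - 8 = -56*m + 64*x^2 + x*(56 - 56*m) - 8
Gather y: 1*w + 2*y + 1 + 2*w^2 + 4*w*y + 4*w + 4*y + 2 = 2*w^2 + 5*w + y*(4*w + 6) + 3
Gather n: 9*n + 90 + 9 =9*n + 99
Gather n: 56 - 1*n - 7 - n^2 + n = 49 - n^2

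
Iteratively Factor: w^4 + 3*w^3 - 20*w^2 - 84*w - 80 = (w + 2)*(w^3 + w^2 - 22*w - 40) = (w + 2)^2*(w^2 - w - 20) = (w + 2)^2*(w + 4)*(w - 5)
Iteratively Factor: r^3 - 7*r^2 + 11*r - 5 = (r - 1)*(r^2 - 6*r + 5) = (r - 1)^2*(r - 5)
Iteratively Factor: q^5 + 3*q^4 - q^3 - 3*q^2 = (q + 3)*(q^4 - q^2) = (q - 1)*(q + 3)*(q^3 + q^2) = (q - 1)*(q + 1)*(q + 3)*(q^2) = q*(q - 1)*(q + 1)*(q + 3)*(q)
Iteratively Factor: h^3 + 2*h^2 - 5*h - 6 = (h + 3)*(h^2 - h - 2) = (h - 2)*(h + 3)*(h + 1)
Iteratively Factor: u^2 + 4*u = (u)*(u + 4)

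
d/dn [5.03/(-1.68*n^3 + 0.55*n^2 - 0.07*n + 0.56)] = (25.3512*n^2 - 5.533*n + 0.3521)/(1.68*n^3 - 0.55*n^2 + 0.07*n - 0.56)^2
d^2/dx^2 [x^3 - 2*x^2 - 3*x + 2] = 6*x - 4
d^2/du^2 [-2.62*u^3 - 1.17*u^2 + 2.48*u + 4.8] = -15.72*u - 2.34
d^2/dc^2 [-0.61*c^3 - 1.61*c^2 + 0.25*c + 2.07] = -3.66*c - 3.22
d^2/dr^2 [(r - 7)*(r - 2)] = 2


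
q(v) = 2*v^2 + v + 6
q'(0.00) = 1.00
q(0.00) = 6.00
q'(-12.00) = -47.00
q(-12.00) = 282.00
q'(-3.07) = -11.28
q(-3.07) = 21.78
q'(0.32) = 2.28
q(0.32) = 6.52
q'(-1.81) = -6.24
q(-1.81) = 10.74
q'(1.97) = 8.88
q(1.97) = 15.73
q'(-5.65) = -21.60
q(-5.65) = 64.20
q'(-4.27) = -16.08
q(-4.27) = 38.20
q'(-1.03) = -3.12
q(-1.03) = 7.09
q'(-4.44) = -16.76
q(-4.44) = 40.99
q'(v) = 4*v + 1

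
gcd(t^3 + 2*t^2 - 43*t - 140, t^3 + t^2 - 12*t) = t + 4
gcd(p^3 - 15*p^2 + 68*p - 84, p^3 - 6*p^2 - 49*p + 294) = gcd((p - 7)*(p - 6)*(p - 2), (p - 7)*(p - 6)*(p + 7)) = p^2 - 13*p + 42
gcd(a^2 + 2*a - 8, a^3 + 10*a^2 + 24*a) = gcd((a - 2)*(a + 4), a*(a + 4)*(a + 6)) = a + 4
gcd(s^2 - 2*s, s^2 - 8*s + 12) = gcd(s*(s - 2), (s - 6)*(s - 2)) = s - 2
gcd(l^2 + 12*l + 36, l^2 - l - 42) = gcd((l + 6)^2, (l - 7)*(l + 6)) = l + 6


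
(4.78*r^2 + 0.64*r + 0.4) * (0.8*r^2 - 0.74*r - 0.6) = 3.824*r^4 - 3.0252*r^3 - 3.0216*r^2 - 0.68*r - 0.24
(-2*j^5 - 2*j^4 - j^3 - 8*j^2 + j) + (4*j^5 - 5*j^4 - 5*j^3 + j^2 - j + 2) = 2*j^5 - 7*j^4 - 6*j^3 - 7*j^2 + 2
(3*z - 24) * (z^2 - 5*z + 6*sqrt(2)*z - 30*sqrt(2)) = 3*z^3 - 39*z^2 + 18*sqrt(2)*z^2 - 234*sqrt(2)*z + 120*z + 720*sqrt(2)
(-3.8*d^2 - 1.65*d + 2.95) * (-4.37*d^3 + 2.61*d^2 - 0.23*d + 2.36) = 16.606*d^5 - 2.7075*d^4 - 16.324*d^3 - 0.888999999999999*d^2 - 4.5725*d + 6.962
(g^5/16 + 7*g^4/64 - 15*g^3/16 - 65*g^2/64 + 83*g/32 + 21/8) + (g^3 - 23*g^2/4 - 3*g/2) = g^5/16 + 7*g^4/64 + g^3/16 - 433*g^2/64 + 35*g/32 + 21/8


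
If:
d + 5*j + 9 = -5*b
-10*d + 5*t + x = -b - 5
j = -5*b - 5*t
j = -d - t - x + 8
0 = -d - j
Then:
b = -77/145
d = 46/29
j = -46/29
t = 123/145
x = 1037/145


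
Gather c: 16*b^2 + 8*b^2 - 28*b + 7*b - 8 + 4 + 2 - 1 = 24*b^2 - 21*b - 3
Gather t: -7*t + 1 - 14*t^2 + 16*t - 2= -14*t^2 + 9*t - 1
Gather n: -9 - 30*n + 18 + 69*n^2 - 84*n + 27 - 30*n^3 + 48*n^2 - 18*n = -30*n^3 + 117*n^2 - 132*n + 36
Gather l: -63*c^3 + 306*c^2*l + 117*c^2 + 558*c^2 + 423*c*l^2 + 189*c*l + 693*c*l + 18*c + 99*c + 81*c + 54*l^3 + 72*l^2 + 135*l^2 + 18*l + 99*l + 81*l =-63*c^3 + 675*c^2 + 198*c + 54*l^3 + l^2*(423*c + 207) + l*(306*c^2 + 882*c + 198)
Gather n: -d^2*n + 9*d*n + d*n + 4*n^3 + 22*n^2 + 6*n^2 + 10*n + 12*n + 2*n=4*n^3 + 28*n^2 + n*(-d^2 + 10*d + 24)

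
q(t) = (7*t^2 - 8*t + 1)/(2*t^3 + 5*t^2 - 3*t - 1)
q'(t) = (14*t - 8)/(2*t^3 + 5*t^2 - 3*t - 1) + (-6*t^2 - 10*t + 3)*(7*t^2 - 8*t + 1)/(2*t^3 + 5*t^2 - 3*t - 1)^2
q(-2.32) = 7.25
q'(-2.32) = -10.72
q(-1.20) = 3.26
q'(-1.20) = -0.64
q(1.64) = 0.41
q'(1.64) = 0.17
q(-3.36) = -10.34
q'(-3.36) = -25.82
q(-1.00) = 3.20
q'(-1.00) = 0.08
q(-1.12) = 3.22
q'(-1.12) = -0.38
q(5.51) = 0.36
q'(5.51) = -0.03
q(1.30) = 0.31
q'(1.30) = 0.51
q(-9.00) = -0.62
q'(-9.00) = -0.11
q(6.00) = 0.35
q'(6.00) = -0.03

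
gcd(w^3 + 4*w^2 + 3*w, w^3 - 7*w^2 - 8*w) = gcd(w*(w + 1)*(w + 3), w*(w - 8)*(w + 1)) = w^2 + w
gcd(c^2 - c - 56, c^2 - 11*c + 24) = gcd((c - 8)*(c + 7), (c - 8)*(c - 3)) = c - 8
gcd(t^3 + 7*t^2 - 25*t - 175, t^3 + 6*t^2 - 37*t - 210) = t^2 + 12*t + 35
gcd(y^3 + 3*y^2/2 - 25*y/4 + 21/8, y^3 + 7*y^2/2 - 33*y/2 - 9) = 1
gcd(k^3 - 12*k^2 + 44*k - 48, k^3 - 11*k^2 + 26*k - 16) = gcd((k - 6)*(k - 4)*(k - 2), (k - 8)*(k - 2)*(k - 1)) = k - 2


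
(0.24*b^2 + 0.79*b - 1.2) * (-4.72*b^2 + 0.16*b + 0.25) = -1.1328*b^4 - 3.6904*b^3 + 5.8504*b^2 + 0.0055*b - 0.3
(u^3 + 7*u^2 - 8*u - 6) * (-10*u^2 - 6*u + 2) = -10*u^5 - 76*u^4 + 40*u^3 + 122*u^2 + 20*u - 12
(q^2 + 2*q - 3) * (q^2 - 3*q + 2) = q^4 - q^3 - 7*q^2 + 13*q - 6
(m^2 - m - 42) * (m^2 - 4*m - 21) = m^4 - 5*m^3 - 59*m^2 + 189*m + 882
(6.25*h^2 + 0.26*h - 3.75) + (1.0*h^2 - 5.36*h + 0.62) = 7.25*h^2 - 5.1*h - 3.13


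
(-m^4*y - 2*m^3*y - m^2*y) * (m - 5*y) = -m^5*y + 5*m^4*y^2 - 2*m^4*y + 10*m^3*y^2 - m^3*y + 5*m^2*y^2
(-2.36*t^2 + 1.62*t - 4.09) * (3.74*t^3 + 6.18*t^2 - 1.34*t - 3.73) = -8.8264*t^5 - 8.526*t^4 - 2.1226*t^3 - 18.6442*t^2 - 0.562*t + 15.2557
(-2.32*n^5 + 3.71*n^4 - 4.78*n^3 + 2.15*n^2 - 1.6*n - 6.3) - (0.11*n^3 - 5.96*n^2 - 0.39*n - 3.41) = -2.32*n^5 + 3.71*n^4 - 4.89*n^3 + 8.11*n^2 - 1.21*n - 2.89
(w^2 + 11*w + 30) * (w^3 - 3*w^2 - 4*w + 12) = w^5 + 8*w^4 - 7*w^3 - 122*w^2 + 12*w + 360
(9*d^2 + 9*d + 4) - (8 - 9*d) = 9*d^2 + 18*d - 4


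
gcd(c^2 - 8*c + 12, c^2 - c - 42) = 1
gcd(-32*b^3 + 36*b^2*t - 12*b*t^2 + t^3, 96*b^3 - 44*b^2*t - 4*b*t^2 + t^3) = 16*b^2 - 10*b*t + t^2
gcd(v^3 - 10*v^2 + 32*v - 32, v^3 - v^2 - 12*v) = v - 4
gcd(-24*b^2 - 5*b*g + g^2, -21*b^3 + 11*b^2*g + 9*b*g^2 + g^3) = 3*b + g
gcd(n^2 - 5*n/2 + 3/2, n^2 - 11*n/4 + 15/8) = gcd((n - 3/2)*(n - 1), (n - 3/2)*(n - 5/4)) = n - 3/2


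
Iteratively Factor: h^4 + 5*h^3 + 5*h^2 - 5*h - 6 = (h + 2)*(h^3 + 3*h^2 - h - 3) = (h + 1)*(h + 2)*(h^2 + 2*h - 3) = (h - 1)*(h + 1)*(h + 2)*(h + 3)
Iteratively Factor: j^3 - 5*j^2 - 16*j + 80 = (j + 4)*(j^2 - 9*j + 20) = (j - 4)*(j + 4)*(j - 5)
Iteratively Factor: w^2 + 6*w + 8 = (w + 4)*(w + 2)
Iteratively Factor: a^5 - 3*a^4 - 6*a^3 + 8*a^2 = (a - 1)*(a^4 - 2*a^3 - 8*a^2) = a*(a - 1)*(a^3 - 2*a^2 - 8*a) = a^2*(a - 1)*(a^2 - 2*a - 8) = a^2*(a - 1)*(a + 2)*(a - 4)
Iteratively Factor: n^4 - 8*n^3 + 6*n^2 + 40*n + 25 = (n - 5)*(n^3 - 3*n^2 - 9*n - 5) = (n - 5)^2*(n^2 + 2*n + 1) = (n - 5)^2*(n + 1)*(n + 1)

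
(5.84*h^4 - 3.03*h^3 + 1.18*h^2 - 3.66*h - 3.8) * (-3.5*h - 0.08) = -20.44*h^5 + 10.1378*h^4 - 3.8876*h^3 + 12.7156*h^2 + 13.5928*h + 0.304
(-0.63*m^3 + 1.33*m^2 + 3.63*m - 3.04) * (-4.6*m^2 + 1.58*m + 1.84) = 2.898*m^5 - 7.1134*m^4 - 15.7558*m^3 + 22.1666*m^2 + 1.876*m - 5.5936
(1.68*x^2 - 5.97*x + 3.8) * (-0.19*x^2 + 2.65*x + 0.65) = -0.3192*x^4 + 5.5863*x^3 - 15.4505*x^2 + 6.1895*x + 2.47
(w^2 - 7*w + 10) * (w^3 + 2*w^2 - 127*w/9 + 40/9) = w^5 - 5*w^4 - 163*w^3/9 + 1109*w^2/9 - 1550*w/9 + 400/9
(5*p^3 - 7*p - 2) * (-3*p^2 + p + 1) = -15*p^5 + 5*p^4 + 26*p^3 - p^2 - 9*p - 2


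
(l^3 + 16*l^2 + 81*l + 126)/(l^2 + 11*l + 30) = (l^2 + 10*l + 21)/(l + 5)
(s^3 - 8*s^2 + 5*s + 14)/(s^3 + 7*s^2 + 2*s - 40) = (s^2 - 6*s - 7)/(s^2 + 9*s + 20)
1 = 1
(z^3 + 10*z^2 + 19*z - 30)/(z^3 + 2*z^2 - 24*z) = (z^2 + 4*z - 5)/(z*(z - 4))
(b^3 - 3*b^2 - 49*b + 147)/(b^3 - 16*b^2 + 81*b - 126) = (b + 7)/(b - 6)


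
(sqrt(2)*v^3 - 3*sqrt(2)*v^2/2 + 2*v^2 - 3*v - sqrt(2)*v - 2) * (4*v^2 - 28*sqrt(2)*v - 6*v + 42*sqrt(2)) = 4*sqrt(2)*v^5 - 48*v^4 - 12*sqrt(2)*v^4 - 51*sqrt(2)*v^3 + 144*v^3 - 60*v^2 + 174*sqrt(2)*v^2 - 70*sqrt(2)*v - 72*v - 84*sqrt(2)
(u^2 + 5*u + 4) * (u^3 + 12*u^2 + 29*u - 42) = u^5 + 17*u^4 + 93*u^3 + 151*u^2 - 94*u - 168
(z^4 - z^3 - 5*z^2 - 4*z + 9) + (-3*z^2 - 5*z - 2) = z^4 - z^3 - 8*z^2 - 9*z + 7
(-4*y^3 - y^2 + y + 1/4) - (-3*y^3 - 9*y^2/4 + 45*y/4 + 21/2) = -y^3 + 5*y^2/4 - 41*y/4 - 41/4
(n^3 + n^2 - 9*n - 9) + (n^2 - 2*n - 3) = n^3 + 2*n^2 - 11*n - 12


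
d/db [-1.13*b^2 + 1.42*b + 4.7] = 1.42 - 2.26*b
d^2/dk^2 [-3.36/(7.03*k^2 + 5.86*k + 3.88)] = (332.108448*k^2 + 276.835776*k - 3.36*(14.06*k + 5.86)*(28.12*k + 11.72) + 183.297408)/(7.03*k^2 + 5.86*k + 3.88)^3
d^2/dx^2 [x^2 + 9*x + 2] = 2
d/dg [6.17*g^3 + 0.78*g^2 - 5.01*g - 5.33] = 18.51*g^2 + 1.56*g - 5.01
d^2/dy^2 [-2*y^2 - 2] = -4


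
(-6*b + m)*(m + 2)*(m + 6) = -6*b*m^2 - 48*b*m - 72*b + m^3 + 8*m^2 + 12*m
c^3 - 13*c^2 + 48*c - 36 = (c - 6)^2*(c - 1)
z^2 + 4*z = z*(z + 4)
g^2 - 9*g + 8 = (g - 8)*(g - 1)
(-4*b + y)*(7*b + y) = -28*b^2 + 3*b*y + y^2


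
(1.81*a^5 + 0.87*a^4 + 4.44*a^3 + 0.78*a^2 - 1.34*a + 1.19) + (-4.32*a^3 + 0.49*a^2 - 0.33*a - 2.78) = 1.81*a^5 + 0.87*a^4 + 0.12*a^3 + 1.27*a^2 - 1.67*a - 1.59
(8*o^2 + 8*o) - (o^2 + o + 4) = 7*o^2 + 7*o - 4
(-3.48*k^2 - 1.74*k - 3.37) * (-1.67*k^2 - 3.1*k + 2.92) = 5.8116*k^4 + 13.6938*k^3 + 0.860300000000001*k^2 + 5.3662*k - 9.8404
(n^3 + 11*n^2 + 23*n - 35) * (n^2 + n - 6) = n^5 + 12*n^4 + 28*n^3 - 78*n^2 - 173*n + 210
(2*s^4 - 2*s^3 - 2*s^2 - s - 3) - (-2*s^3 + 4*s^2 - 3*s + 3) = 2*s^4 - 6*s^2 + 2*s - 6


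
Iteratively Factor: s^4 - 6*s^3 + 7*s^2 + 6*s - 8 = (s - 4)*(s^3 - 2*s^2 - s + 2) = (s - 4)*(s - 1)*(s^2 - s - 2) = (s - 4)*(s - 1)*(s + 1)*(s - 2)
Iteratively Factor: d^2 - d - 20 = (d + 4)*(d - 5)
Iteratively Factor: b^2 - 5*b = (b)*(b - 5)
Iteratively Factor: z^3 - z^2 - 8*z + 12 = (z - 2)*(z^2 + z - 6) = (z - 2)^2*(z + 3)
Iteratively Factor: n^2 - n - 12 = (n + 3)*(n - 4)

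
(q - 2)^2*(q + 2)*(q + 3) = q^4 + q^3 - 10*q^2 - 4*q + 24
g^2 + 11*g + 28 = (g + 4)*(g + 7)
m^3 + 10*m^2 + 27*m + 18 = (m + 1)*(m + 3)*(m + 6)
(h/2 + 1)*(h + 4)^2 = h^3/2 + 5*h^2 + 16*h + 16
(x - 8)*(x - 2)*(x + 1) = x^3 - 9*x^2 + 6*x + 16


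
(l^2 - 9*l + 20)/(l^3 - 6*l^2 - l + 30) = (l - 4)/(l^2 - l - 6)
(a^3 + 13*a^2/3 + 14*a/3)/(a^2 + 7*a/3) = a + 2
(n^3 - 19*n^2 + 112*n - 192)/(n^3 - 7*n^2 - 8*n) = (n^2 - 11*n + 24)/(n*(n + 1))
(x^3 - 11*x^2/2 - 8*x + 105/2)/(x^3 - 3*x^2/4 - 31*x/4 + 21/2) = 2*(2*x^2 - 17*x + 35)/(4*x^2 - 15*x + 14)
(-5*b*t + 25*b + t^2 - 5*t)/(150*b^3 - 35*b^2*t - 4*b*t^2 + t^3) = (t - 5)/(-30*b^2 + b*t + t^2)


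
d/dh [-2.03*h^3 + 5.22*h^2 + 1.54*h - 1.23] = -6.09*h^2 + 10.44*h + 1.54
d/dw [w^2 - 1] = 2*w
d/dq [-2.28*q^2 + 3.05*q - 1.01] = 3.05 - 4.56*q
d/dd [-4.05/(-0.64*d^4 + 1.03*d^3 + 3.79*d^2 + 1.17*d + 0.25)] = (-10.368*d^3 + 12.5145*d^2 + 30.699*d + 4.7385)/(-0.64*d^4 + 1.03*d^3 + 3.79*d^2 + 1.17*d + 0.25)^2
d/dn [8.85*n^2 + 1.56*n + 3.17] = 17.7*n + 1.56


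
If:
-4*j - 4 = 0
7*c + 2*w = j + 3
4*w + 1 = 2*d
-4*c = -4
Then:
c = 1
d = -9/2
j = -1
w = -5/2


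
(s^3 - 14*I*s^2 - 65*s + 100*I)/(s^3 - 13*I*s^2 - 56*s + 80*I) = (s - 5*I)/(s - 4*I)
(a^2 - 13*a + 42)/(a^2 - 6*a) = (a - 7)/a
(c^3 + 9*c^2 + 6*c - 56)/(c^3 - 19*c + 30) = (c^2 + 11*c + 28)/(c^2 + 2*c - 15)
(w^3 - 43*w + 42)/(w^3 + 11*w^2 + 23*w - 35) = (w - 6)/(w + 5)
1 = 1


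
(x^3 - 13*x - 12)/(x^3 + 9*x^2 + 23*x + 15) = (x - 4)/(x + 5)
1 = 1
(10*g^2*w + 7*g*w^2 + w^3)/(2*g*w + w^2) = 5*g + w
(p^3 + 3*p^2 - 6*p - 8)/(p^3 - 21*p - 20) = (p - 2)/(p - 5)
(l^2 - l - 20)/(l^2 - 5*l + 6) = (l^2 - l - 20)/(l^2 - 5*l + 6)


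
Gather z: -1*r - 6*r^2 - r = -6*r^2 - 2*r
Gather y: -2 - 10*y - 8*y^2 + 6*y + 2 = -8*y^2 - 4*y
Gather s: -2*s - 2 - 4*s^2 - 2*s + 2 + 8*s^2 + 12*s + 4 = 4*s^2 + 8*s + 4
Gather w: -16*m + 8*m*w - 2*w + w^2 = -16*m + w^2 + w*(8*m - 2)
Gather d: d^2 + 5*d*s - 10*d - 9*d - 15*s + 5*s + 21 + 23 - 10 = d^2 + d*(5*s - 19) - 10*s + 34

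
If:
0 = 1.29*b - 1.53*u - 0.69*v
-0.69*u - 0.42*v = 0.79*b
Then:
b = -0.0793310463121784*v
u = -0.517867352773013*v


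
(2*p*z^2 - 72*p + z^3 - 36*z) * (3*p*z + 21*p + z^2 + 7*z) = 6*p^2*z^3 + 42*p^2*z^2 - 216*p^2*z - 1512*p^2 + 5*p*z^4 + 35*p*z^3 - 180*p*z^2 - 1260*p*z + z^5 + 7*z^4 - 36*z^3 - 252*z^2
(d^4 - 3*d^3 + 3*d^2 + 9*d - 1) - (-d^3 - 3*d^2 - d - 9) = d^4 - 2*d^3 + 6*d^2 + 10*d + 8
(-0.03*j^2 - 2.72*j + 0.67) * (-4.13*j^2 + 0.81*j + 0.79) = 0.1239*j^4 + 11.2093*j^3 - 4.994*j^2 - 1.6061*j + 0.5293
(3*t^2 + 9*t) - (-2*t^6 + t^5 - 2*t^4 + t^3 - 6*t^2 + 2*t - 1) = 2*t^6 - t^5 + 2*t^4 - t^3 + 9*t^2 + 7*t + 1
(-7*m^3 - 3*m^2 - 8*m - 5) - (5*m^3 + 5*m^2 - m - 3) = -12*m^3 - 8*m^2 - 7*m - 2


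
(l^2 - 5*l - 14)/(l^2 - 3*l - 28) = (l + 2)/(l + 4)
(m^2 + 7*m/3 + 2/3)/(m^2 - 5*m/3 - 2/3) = (m + 2)/(m - 2)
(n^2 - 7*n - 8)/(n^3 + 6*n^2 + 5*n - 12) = (n^2 - 7*n - 8)/(n^3 + 6*n^2 + 5*n - 12)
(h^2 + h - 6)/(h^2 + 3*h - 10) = (h + 3)/(h + 5)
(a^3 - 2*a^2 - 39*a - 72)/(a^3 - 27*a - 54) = (a - 8)/(a - 6)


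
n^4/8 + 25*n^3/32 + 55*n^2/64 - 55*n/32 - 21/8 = (n/4 + 1)*(n/2 + 1)*(n - 3/2)*(n + 7/4)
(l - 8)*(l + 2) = l^2 - 6*l - 16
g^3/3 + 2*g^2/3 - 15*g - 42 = (g/3 + 1)*(g - 7)*(g + 6)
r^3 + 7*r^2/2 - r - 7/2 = (r - 1)*(r + 1)*(r + 7/2)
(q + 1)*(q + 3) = q^2 + 4*q + 3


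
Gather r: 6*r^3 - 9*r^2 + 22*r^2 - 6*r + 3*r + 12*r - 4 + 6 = 6*r^3 + 13*r^2 + 9*r + 2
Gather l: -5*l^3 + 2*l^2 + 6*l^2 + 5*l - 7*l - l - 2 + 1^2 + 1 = -5*l^3 + 8*l^2 - 3*l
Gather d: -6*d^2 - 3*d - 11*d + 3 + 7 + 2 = -6*d^2 - 14*d + 12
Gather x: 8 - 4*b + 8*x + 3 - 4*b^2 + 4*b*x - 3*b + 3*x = -4*b^2 - 7*b + x*(4*b + 11) + 11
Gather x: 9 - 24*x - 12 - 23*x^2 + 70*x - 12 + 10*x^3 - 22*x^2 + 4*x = 10*x^3 - 45*x^2 + 50*x - 15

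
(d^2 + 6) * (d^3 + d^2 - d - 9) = d^5 + d^4 + 5*d^3 - 3*d^2 - 6*d - 54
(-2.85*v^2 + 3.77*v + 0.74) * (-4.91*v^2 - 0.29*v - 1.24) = 13.9935*v^4 - 17.6842*v^3 - 1.1927*v^2 - 4.8894*v - 0.9176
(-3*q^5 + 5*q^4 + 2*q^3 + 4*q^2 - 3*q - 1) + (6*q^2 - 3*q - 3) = -3*q^5 + 5*q^4 + 2*q^3 + 10*q^2 - 6*q - 4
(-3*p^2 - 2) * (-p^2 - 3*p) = 3*p^4 + 9*p^3 + 2*p^2 + 6*p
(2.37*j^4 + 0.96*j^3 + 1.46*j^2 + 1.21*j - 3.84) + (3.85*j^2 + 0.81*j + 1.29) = 2.37*j^4 + 0.96*j^3 + 5.31*j^2 + 2.02*j - 2.55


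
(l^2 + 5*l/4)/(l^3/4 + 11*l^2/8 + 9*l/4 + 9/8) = 2*l*(4*l + 5)/(2*l^3 + 11*l^2 + 18*l + 9)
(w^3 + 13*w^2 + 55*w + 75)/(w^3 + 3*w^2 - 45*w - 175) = (w + 3)/(w - 7)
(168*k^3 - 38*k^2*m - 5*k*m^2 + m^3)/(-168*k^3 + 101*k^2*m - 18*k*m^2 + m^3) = (-24*k^2 + 2*k*m + m^2)/(24*k^2 - 11*k*m + m^2)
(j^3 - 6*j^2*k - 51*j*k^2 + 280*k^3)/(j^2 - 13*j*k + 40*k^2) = j + 7*k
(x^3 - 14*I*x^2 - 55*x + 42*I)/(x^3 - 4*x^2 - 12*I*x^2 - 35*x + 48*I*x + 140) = (x^2 - 7*I*x - 6)/(x^2 - x*(4 + 5*I) + 20*I)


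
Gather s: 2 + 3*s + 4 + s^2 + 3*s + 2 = s^2 + 6*s + 8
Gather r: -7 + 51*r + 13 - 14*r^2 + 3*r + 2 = -14*r^2 + 54*r + 8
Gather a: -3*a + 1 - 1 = -3*a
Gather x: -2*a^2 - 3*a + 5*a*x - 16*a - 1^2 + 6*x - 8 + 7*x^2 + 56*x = -2*a^2 - 19*a + 7*x^2 + x*(5*a + 62) - 9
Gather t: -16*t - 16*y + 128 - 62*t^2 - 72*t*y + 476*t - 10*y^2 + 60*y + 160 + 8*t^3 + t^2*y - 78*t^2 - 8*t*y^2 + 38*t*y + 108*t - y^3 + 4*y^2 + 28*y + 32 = 8*t^3 + t^2*(y - 140) + t*(-8*y^2 - 34*y + 568) - y^3 - 6*y^2 + 72*y + 320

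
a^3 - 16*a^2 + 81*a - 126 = (a - 7)*(a - 6)*(a - 3)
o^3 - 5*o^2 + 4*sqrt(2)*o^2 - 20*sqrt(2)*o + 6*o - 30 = (o - 5)*(o + sqrt(2))*(o + 3*sqrt(2))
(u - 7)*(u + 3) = u^2 - 4*u - 21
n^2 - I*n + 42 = (n - 7*I)*(n + 6*I)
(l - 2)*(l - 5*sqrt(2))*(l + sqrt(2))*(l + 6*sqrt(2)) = l^4 - 2*l^3 + 2*sqrt(2)*l^3 - 58*l^2 - 4*sqrt(2)*l^2 - 60*sqrt(2)*l + 116*l + 120*sqrt(2)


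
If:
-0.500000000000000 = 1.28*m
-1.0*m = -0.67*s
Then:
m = -0.39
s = -0.58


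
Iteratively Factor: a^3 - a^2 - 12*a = (a - 4)*(a^2 + 3*a) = a*(a - 4)*(a + 3)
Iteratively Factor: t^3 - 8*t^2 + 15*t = (t)*(t^2 - 8*t + 15) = t*(t - 3)*(t - 5)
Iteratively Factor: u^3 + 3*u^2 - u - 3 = (u - 1)*(u^2 + 4*u + 3) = (u - 1)*(u + 1)*(u + 3)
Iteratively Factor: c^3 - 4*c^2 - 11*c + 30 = (c - 5)*(c^2 + c - 6) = (c - 5)*(c - 2)*(c + 3)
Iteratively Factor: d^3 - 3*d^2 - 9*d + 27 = (d + 3)*(d^2 - 6*d + 9) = (d - 3)*(d + 3)*(d - 3)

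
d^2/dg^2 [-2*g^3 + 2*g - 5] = -12*g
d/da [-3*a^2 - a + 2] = -6*a - 1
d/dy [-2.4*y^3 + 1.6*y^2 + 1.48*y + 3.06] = -7.2*y^2 + 3.2*y + 1.48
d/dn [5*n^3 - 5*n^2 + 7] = 5*n*(3*n - 2)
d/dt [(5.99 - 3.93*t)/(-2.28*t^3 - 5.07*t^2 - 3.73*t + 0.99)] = (-17.9208*t^3 + 21.0465*t^2 + 60.7386*t + 18.452)/(5.1984*t^6 + 23.1192*t^5 + 42.7137*t^4 + 33.3078*t^3 + 3.8743*t^2 - 7.3854*t + 0.9801)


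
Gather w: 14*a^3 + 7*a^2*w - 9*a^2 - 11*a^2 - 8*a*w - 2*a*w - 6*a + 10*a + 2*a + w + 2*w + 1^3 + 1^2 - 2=14*a^3 - 20*a^2 + 6*a + w*(7*a^2 - 10*a + 3)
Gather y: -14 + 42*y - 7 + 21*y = 63*y - 21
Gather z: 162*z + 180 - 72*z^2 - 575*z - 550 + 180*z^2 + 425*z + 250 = 108*z^2 + 12*z - 120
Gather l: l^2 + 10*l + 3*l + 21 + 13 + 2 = l^2 + 13*l + 36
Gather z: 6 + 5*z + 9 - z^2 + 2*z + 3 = -z^2 + 7*z + 18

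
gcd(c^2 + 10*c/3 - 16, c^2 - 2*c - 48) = c + 6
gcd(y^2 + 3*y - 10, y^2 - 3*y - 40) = y + 5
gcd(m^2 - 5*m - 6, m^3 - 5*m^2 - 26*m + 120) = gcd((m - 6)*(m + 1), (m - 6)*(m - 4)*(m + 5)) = m - 6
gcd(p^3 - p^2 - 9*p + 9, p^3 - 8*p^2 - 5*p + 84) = p + 3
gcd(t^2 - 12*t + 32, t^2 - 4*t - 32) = t - 8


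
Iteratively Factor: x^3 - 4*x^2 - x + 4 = (x - 1)*(x^2 - 3*x - 4) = (x - 1)*(x + 1)*(x - 4)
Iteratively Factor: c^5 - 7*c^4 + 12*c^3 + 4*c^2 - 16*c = (c - 4)*(c^4 - 3*c^3 + 4*c) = (c - 4)*(c + 1)*(c^3 - 4*c^2 + 4*c) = (c - 4)*(c - 2)*(c + 1)*(c^2 - 2*c) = (c - 4)*(c - 2)^2*(c + 1)*(c)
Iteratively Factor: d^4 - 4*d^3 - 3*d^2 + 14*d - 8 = (d - 1)*(d^3 - 3*d^2 - 6*d + 8) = (d - 4)*(d - 1)*(d^2 + d - 2) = (d - 4)*(d - 1)^2*(d + 2)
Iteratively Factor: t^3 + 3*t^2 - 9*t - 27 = (t + 3)*(t^2 - 9) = (t - 3)*(t + 3)*(t + 3)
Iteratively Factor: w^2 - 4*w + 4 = (w - 2)*(w - 2)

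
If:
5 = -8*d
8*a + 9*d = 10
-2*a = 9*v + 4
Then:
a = 125/64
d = -5/8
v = -253/288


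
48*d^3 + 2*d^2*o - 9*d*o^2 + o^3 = (-8*d + o)*(-3*d + o)*(2*d + o)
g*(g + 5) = g^2 + 5*g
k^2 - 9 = (k - 3)*(k + 3)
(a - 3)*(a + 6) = a^2 + 3*a - 18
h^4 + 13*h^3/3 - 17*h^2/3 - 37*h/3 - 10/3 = (h - 2)*(h + 1/3)*(h + 1)*(h + 5)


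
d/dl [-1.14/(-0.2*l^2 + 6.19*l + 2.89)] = (7.0566 - 0.456*l)/(-0.2*l^2 + 6.19*l + 2.89)^2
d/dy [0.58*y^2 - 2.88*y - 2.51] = 1.16*y - 2.88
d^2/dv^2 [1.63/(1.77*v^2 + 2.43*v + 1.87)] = (-10.213254*v^2 - 14.021586*v + 1.63*(3.54*v + 2.43)*(7.08*v + 4.86) - 10.790274)/(1.77*v^2 + 2.43*v + 1.87)^3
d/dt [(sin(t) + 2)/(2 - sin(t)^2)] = (sin(t)^2 + 4*sin(t) + 2)*cos(t)/(sin(t)^2 - 2)^2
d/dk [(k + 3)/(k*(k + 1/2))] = 2*(-2*k^2 - 12*k - 3)/(k^2*(4*k^2 + 4*k + 1))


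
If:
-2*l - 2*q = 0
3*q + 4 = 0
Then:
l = 4/3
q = -4/3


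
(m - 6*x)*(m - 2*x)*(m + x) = m^3 - 7*m^2*x + 4*m*x^2 + 12*x^3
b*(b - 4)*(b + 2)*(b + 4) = b^4 + 2*b^3 - 16*b^2 - 32*b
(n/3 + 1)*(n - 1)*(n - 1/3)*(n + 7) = n^4/3 + 26*n^3/9 + 8*n^2/3 - 74*n/9 + 7/3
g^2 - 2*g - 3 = (g - 3)*(g + 1)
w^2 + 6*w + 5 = (w + 1)*(w + 5)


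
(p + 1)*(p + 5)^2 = p^3 + 11*p^2 + 35*p + 25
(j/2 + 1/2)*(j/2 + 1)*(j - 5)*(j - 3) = j^4/4 - 5*j^3/4 - 7*j^2/4 + 29*j/4 + 15/2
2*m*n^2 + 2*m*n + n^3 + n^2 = n*(2*m + n)*(n + 1)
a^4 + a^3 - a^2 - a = a*(a - 1)*(a + 1)^2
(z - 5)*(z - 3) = z^2 - 8*z + 15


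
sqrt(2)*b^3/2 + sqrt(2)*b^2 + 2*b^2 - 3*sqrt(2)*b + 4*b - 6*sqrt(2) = (b - sqrt(2))*(b + 3*sqrt(2))*(sqrt(2)*b/2 + sqrt(2))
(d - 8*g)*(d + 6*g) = d^2 - 2*d*g - 48*g^2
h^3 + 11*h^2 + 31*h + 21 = (h + 1)*(h + 3)*(h + 7)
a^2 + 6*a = a*(a + 6)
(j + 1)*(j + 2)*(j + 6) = j^3 + 9*j^2 + 20*j + 12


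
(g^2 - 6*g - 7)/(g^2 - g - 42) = (g + 1)/(g + 6)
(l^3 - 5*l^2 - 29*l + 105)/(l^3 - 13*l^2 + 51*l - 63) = (l + 5)/(l - 3)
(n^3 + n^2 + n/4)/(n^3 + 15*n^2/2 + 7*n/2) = (n + 1/2)/(n + 7)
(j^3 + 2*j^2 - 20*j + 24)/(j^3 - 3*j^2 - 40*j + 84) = (j - 2)/(j - 7)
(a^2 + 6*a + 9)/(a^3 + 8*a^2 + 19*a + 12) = (a + 3)/(a^2 + 5*a + 4)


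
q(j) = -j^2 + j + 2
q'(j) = 1 - 2*j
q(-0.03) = 1.97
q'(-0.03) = 1.06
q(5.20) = -19.84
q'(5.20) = -9.40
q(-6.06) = -40.78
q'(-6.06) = 13.12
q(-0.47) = 1.31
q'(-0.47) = 1.94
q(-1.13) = -0.41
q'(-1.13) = 3.26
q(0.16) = 2.13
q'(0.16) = 0.68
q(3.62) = -7.48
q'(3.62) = -6.24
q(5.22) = -20.03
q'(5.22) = -9.44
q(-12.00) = -154.00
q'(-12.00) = 25.00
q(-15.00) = -238.00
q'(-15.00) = 31.00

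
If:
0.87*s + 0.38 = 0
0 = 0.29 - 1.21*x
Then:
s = -0.44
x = 0.24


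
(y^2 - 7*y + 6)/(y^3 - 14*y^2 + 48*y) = (y - 1)/(y*(y - 8))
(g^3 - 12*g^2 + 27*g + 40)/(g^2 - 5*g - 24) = (g^2 - 4*g - 5)/(g + 3)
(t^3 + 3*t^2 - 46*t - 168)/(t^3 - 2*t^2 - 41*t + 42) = (t + 4)/(t - 1)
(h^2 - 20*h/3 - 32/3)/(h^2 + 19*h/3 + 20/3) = (h - 8)/(h + 5)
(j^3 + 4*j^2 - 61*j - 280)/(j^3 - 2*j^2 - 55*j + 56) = (j + 5)/(j - 1)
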